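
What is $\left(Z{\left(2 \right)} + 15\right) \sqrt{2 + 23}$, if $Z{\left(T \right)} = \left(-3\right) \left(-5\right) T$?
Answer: $225$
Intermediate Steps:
$Z{\left(T \right)} = 15 T$
$\left(Z{\left(2 \right)} + 15\right) \sqrt{2 + 23} = \left(15 \cdot 2 + 15\right) \sqrt{2 + 23} = \left(30 + 15\right) \sqrt{25} = 45 \cdot 5 = 225$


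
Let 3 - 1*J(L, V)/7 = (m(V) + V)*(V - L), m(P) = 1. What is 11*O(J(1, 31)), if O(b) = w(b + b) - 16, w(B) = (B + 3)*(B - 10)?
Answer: 1975601584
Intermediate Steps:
w(B) = (-10 + B)*(3 + B) (w(B) = (3 + B)*(-10 + B) = (-10 + B)*(3 + B))
J(L, V) = 21 - 7*(1 + V)*(V - L)
O(b) = -46 - 14*b + 4*b² (O(b) = (-30 + (b + b)² - 7*(b + b)) - 16 = (-30 + (2*b)² - 14*b) - 16 = (-30 + 4*b² - 14*b) - 16 = (-30 - 14*b + 4*b²) - 16 = -46 - 14*b + 4*b²)
11*O(J(1, 31)) = 11*(-46 - 14*(21 - 7*31 - 7*31² + 7*1 + 7*1*31) + 4*(21 - 7*31 - 7*31² + 7*1 + 7*1*31)²) = 11*(-46 - 14*(21 - 217 - 7*961 + 7 + 217) + 4*(21 - 217 - 7*961 + 7 + 217)²) = 11*(-46 - 14*(21 - 217 - 6727 + 7 + 217) + 4*(21 - 217 - 6727 + 7 + 217)²) = 11*(-46 - 14*(-6699) + 4*(-6699)²) = 11*(-46 + 93786 + 4*44876601) = 11*(-46 + 93786 + 179506404) = 11*179600144 = 1975601584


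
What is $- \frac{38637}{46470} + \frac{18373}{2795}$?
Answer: $\frac{49720193}{8658910} \approx 5.7421$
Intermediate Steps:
$- \frac{38637}{46470} + \frac{18373}{2795} = \left(-38637\right) \frac{1}{46470} + 18373 \cdot \frac{1}{2795} = - \frac{12879}{15490} + \frac{18373}{2795} = \frac{49720193}{8658910}$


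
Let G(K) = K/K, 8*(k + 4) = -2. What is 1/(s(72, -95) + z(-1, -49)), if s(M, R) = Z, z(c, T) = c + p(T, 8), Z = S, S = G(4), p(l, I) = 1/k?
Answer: -17/4 ≈ -4.2500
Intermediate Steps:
k = -17/4 (k = -4 + (⅛)*(-2) = -4 - ¼ = -17/4 ≈ -4.2500)
G(K) = 1
p(l, I) = -4/17 (p(l, I) = 1/(-17/4) = -4/17)
S = 1
Z = 1
z(c, T) = -4/17 + c (z(c, T) = c - 4/17 = -4/17 + c)
s(M, R) = 1
1/(s(72, -95) + z(-1, -49)) = 1/(1 + (-4/17 - 1)) = 1/(1 - 21/17) = 1/(-4/17) = -17/4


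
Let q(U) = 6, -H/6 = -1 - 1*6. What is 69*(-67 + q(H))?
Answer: -4209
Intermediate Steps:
H = 42 (H = -6*(-1 - 1*6) = -6*(-1 - 6) = -6*(-7) = 42)
69*(-67 + q(H)) = 69*(-67 + 6) = 69*(-61) = -4209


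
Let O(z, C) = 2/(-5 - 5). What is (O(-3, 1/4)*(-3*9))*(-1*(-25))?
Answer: 135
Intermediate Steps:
O(z, C) = -⅕ (O(z, C) = 2/(-10) = -⅒*2 = -⅕)
(O(-3, 1/4)*(-3*9))*(-1*(-25)) = (-(-3)*9/5)*(-1*(-25)) = -⅕*(-27)*25 = (27/5)*25 = 135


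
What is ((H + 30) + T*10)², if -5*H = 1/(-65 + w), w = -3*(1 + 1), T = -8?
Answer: 315027001/126025 ≈ 2499.7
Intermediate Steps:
w = -6 (w = -3*2 = -6)
H = 1/355 (H = -1/(5*(-65 - 6)) = -⅕/(-71) = -⅕*(-1/71) = 1/355 ≈ 0.0028169)
((H + 30) + T*10)² = ((1/355 + 30) - 8*10)² = (10651/355 - 80)² = (-17749/355)² = 315027001/126025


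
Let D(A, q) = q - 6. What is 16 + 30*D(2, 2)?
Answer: -104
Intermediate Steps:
D(A, q) = -6 + q
16 + 30*D(2, 2) = 16 + 30*(-6 + 2) = 16 + 30*(-4) = 16 - 120 = -104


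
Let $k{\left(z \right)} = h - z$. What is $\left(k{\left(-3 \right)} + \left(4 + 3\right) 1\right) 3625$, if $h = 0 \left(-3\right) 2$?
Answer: $36250$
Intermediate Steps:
$h = 0$ ($h = 0 \cdot 2 = 0$)
$k{\left(z \right)} = - z$ ($k{\left(z \right)} = 0 - z = - z$)
$\left(k{\left(-3 \right)} + \left(4 + 3\right) 1\right) 3625 = \left(\left(-1\right) \left(-3\right) + \left(4 + 3\right) 1\right) 3625 = \left(3 + 7 \cdot 1\right) 3625 = \left(3 + 7\right) 3625 = 10 \cdot 3625 = 36250$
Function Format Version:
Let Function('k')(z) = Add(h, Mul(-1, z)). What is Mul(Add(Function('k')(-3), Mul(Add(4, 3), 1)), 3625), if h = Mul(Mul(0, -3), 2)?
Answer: 36250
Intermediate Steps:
h = 0 (h = Mul(0, 2) = 0)
Function('k')(z) = Mul(-1, z) (Function('k')(z) = Add(0, Mul(-1, z)) = Mul(-1, z))
Mul(Add(Function('k')(-3), Mul(Add(4, 3), 1)), 3625) = Mul(Add(Mul(-1, -3), Mul(Add(4, 3), 1)), 3625) = Mul(Add(3, Mul(7, 1)), 3625) = Mul(Add(3, 7), 3625) = Mul(10, 3625) = 36250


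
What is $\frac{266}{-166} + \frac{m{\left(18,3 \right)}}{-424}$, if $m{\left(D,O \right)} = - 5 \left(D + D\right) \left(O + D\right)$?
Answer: $\frac{64337}{8798} \approx 7.3127$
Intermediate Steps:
$m{\left(D,O \right)} = - 10 D \left(D + O\right)$ ($m{\left(D,O \right)} = - 5 \cdot 2 D \left(D + O\right) = - 10 D \left(D + O\right)$)
$\frac{266}{-166} + \frac{m{\left(18,3 \right)}}{-424} = \frac{266}{-166} + \frac{\left(-10\right) 18 \left(18 + 3\right)}{-424} = 266 \left(- \frac{1}{166}\right) + \left(-10\right) 18 \cdot 21 \left(- \frac{1}{424}\right) = - \frac{133}{83} - - \frac{945}{106} = - \frac{133}{83} + \frac{945}{106} = \frac{64337}{8798}$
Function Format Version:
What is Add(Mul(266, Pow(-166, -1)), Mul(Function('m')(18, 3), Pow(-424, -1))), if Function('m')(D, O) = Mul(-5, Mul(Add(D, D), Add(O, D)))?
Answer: Rational(64337, 8798) ≈ 7.3127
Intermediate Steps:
Function('m')(D, O) = Mul(-10, D, Add(D, O)) (Function('m')(D, O) = Mul(-5, Mul(Mul(2, D), Add(D, O))) = Mul(-5, Mul(2, D, Add(D, O))) = Mul(-10, D, Add(D, O)))
Add(Mul(266, Pow(-166, -1)), Mul(Function('m')(18, 3), Pow(-424, -1))) = Add(Mul(266, Pow(-166, -1)), Mul(Mul(-10, 18, Add(18, 3)), Pow(-424, -1))) = Add(Mul(266, Rational(-1, 166)), Mul(Mul(-10, 18, 21), Rational(-1, 424))) = Add(Rational(-133, 83), Mul(-3780, Rational(-1, 424))) = Add(Rational(-133, 83), Rational(945, 106)) = Rational(64337, 8798)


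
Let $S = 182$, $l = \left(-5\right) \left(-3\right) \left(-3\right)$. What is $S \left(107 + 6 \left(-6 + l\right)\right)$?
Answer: $-36218$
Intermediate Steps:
$l = -45$ ($l = 15 \left(-3\right) = -45$)
$S \left(107 + 6 \left(-6 + l\right)\right) = 182 \left(107 + 6 \left(-6 - 45\right)\right) = 182 \left(107 + 6 \left(-51\right)\right) = 182 \left(107 - 306\right) = 182 \left(-199\right) = -36218$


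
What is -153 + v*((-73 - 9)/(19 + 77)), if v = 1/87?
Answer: -638969/4176 ≈ -153.01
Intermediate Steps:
v = 1/87 ≈ 0.011494
-153 + v*((-73 - 9)/(19 + 77)) = -153 + ((-73 - 9)/(19 + 77))/87 = -153 + (-82/96)/87 = -153 + (-82*1/96)/87 = -153 + (1/87)*(-41/48) = -153 - 41/4176 = -638969/4176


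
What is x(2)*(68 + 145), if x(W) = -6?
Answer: -1278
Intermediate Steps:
x(2)*(68 + 145) = -6*(68 + 145) = -6*213 = -1278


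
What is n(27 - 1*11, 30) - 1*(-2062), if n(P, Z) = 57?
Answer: 2119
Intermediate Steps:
n(27 - 1*11, 30) - 1*(-2062) = 57 - 1*(-2062) = 57 + 2062 = 2119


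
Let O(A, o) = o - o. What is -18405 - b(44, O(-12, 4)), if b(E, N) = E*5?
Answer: -18625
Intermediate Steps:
O(A, o) = 0
b(E, N) = 5*E
-18405 - b(44, O(-12, 4)) = -18405 - 5*44 = -18405 - 1*220 = -18405 - 220 = -18625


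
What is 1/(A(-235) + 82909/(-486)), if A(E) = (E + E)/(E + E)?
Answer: -486/82423 ≈ -0.0058964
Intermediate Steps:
A(E) = 1 (A(E) = (2*E)/((2*E)) = (2*E)*(1/(2*E)) = 1)
1/(A(-235) + 82909/(-486)) = 1/(1 + 82909/(-486)) = 1/(1 + 82909*(-1/486)) = 1/(1 - 82909/486) = 1/(-82423/486) = -486/82423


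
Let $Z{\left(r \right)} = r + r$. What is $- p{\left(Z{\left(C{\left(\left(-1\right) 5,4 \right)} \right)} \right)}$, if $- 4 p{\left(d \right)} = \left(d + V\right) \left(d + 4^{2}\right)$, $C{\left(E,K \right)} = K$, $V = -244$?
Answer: $-1416$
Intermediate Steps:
$Z{\left(r \right)} = 2 r$
$p{\left(d \right)} = - \frac{\left(-244 + d\right) \left(16 + d\right)}{4}$ ($p{\left(d \right)} = - \frac{\left(d - 244\right) \left(d + 4^{2}\right)}{4} = - \frac{\left(-244 + d\right) \left(d + 16\right)}{4} = - \frac{\left(-244 + d\right) \left(16 + d\right)}{4}$)
$- p{\left(Z{\left(C{\left(\left(-1\right) 5,4 \right)} \right)} \right)} = - (976 + 57 \cdot 2 \cdot 4 - \frac{\left(2 \cdot 4\right)^{2}}{4}) = - (976 + 57 \cdot 8 - \frac{8^{2}}{4}) = - (976 + 456 - 16) = \left(-1\right) 1416 = -1416$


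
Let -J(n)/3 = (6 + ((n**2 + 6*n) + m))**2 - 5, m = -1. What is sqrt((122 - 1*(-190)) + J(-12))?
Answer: 6*I*sqrt(485) ≈ 132.14*I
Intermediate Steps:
J(n) = 15 - 3*(5 + n**2 + 6*n)**2 (J(n) = -3*((6 + ((n**2 + 6*n) - 1))**2 - 5) = -3*((6 + (-1 + n**2 + 6*n))**2 - 5) = -3*((5 + n**2 + 6*n)**2 - 5) = -3*(-5 + (5 + n**2 + 6*n)**2) = 15 - 3*(5 + n**2 + 6*n)**2)
sqrt((122 - 1*(-190)) + J(-12)) = sqrt((122 - 1*(-190)) + (15 - 3*(5 + (-12)**2 + 6*(-12))**2)) = sqrt((122 + 190) + (15 - 3*(5 + 144 - 72)**2)) = sqrt(312 + (15 - 3*77**2)) = sqrt(312 + (15 - 3*5929)) = sqrt(312 + (15 - 17787)) = sqrt(312 - 17772) = sqrt(-17460) = 6*I*sqrt(485)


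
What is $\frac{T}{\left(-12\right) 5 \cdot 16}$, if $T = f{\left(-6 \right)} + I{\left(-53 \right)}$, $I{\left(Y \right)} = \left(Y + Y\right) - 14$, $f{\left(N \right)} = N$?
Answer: $\frac{21}{160} \approx 0.13125$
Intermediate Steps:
$I{\left(Y \right)} = -14 + 2 Y$ ($I{\left(Y \right)} = 2 Y - 14 = -14 + 2 Y$)
$T = -126$ ($T = -6 + \left(-14 + 2 \left(-53\right)\right) = -6 - 120 = -126$)
$\frac{T}{\left(-12\right) 5 \cdot 16} = - \frac{126}{\left(-12\right) 5 \cdot 16} = - \frac{126}{\left(-60\right) 16} = - \frac{126}{-960} = \left(-126\right) \left(- \frac{1}{960}\right) = \frac{21}{160}$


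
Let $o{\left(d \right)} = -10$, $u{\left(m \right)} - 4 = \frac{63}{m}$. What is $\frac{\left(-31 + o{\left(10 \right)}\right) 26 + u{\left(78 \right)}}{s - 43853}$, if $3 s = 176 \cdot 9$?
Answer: $\frac{27591}{1126450} \approx 0.024494$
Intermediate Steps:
$u{\left(m \right)} = 4 + \frac{63}{m}$
$s = 528$ ($s = \frac{176 \cdot 9}{3} = \frac{1}{3} \cdot 1584 = 528$)
$\frac{\left(-31 + o{\left(10 \right)}\right) 26 + u{\left(78 \right)}}{s - 43853} = \frac{\left(-31 - 10\right) 26 + \left(4 + \frac{63}{78}\right)}{528 - 43853} = \frac{\left(-41\right) 26 + \left(4 + 63 \cdot \frac{1}{78}\right)}{-43325} = \left(-1066 + \left(4 + \frac{21}{26}\right)\right) \left(- \frac{1}{43325}\right) = \left(-1066 + \frac{125}{26}\right) \left(- \frac{1}{43325}\right) = \left(- \frac{27591}{26}\right) \left(- \frac{1}{43325}\right) = \frac{27591}{1126450}$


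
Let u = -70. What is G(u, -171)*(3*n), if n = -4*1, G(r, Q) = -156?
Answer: 1872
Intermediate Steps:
n = -4
G(u, -171)*(3*n) = -468*(-4) = -156*(-12) = 1872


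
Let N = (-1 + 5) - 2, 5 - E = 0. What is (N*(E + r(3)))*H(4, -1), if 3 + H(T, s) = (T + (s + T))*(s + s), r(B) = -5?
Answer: 0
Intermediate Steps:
H(T, s) = -3 + 2*s*(s + 2*T) (H(T, s) = -3 + (T + (s + T))*(s + s) = -3 + (T + (T + s))*(2*s) = -3 + (s + 2*T)*(2*s) = -3 + 2*s*(s + 2*T))
E = 5 (E = 5 - 1*0 = 5 + 0 = 5)
N = 2 (N = 4 - 2 = 2)
(N*(E + r(3)))*H(4, -1) = (2*(5 - 5))*(-3 + 2*(-1)² + 4*4*(-1)) = (2*0)*(-3 + 2*1 - 16) = 0*(-3 + 2 - 16) = 0*(-17) = 0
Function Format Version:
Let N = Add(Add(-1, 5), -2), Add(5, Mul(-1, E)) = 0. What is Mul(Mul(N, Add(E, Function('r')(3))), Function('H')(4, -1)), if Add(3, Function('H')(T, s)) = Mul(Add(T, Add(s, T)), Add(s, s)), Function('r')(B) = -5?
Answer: 0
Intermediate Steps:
Function('H')(T, s) = Add(-3, Mul(2, s, Add(s, Mul(2, T)))) (Function('H')(T, s) = Add(-3, Mul(Add(T, Add(s, T)), Add(s, s))) = Add(-3, Mul(Add(T, Add(T, s)), Mul(2, s))) = Add(-3, Mul(Add(s, Mul(2, T)), Mul(2, s))) = Add(-3, Mul(2, s, Add(s, Mul(2, T)))))
E = 5 (E = Add(5, Mul(-1, 0)) = Add(5, 0) = 5)
N = 2 (N = Add(4, -2) = 2)
Mul(Mul(N, Add(E, Function('r')(3))), Function('H')(4, -1)) = Mul(Mul(2, Add(5, -5)), Add(-3, Mul(2, Pow(-1, 2)), Mul(4, 4, -1))) = Mul(Mul(2, 0), Add(-3, Mul(2, 1), -16)) = Mul(0, Add(-3, 2, -16)) = Mul(0, -17) = 0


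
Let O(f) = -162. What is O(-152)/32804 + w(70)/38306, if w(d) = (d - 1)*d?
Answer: 38059437/314147506 ≈ 0.12115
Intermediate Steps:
w(d) = d*(-1 + d) (w(d) = (-1 + d)*d = d*(-1 + d))
O(-152)/32804 + w(70)/38306 = -162/32804 + (70*(-1 + 70))/38306 = -162*1/32804 + (70*69)*(1/38306) = -81/16402 + 4830*(1/38306) = -81/16402 + 2415/19153 = 38059437/314147506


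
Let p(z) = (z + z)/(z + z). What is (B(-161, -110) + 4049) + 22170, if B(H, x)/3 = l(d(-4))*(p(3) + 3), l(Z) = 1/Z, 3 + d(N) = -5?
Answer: 52435/2 ≈ 26218.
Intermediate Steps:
d(N) = -8 (d(N) = -3 - 5 = -8)
l(Z) = 1/Z
p(z) = 1 (p(z) = (2*z)/((2*z)) = (2*z)*(1/(2*z)) = 1)
B(H, x) = -3/2 (B(H, x) = 3*((1 + 3)/(-8)) = 3*(-⅛*4) = 3*(-½) = -3/2)
(B(-161, -110) + 4049) + 22170 = (-3/2 + 4049) + 22170 = 8095/2 + 22170 = 52435/2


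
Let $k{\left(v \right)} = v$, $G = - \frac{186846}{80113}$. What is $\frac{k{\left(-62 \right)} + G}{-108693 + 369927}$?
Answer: $- \frac{234266}{951283611} \approx -0.00024626$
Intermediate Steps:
$G = - \frac{16986}{7283}$ ($G = \left(-186846\right) \frac{1}{80113} = - \frac{16986}{7283} \approx -2.3323$)
$\frac{k{\left(-62 \right)} + G}{-108693 + 369927} = \frac{-62 - \frac{16986}{7283}}{-108693 + 369927} = - \frac{468532}{7283 \cdot 261234} = \left(- \frac{468532}{7283}\right) \frac{1}{261234} = - \frac{234266}{951283611}$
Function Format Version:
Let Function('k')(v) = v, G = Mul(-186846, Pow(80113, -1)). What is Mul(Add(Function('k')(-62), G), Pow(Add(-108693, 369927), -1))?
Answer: Rational(-234266, 951283611) ≈ -0.00024626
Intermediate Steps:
G = Rational(-16986, 7283) (G = Mul(-186846, Rational(1, 80113)) = Rational(-16986, 7283) ≈ -2.3323)
Mul(Add(Function('k')(-62), G), Pow(Add(-108693, 369927), -1)) = Mul(Add(-62, Rational(-16986, 7283)), Pow(Add(-108693, 369927), -1)) = Mul(Rational(-468532, 7283), Pow(261234, -1)) = Mul(Rational(-468532, 7283), Rational(1, 261234)) = Rational(-234266, 951283611)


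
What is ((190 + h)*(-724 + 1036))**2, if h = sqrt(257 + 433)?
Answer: 3581285760 + 36990720*sqrt(690) ≈ 4.5529e+9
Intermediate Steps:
h = sqrt(690) ≈ 26.268
((190 + h)*(-724 + 1036))**2 = ((190 + sqrt(690))*(-724 + 1036))**2 = ((190 + sqrt(690))*312)**2 = (59280 + 312*sqrt(690))**2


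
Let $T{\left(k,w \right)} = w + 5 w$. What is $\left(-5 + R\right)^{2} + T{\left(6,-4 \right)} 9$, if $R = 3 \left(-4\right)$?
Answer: $73$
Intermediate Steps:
$T{\left(k,w \right)} = 6 w$
$R = -12$
$\left(-5 + R\right)^{2} + T{\left(6,-4 \right)} 9 = \left(-5 - 12\right)^{2} + 6 \left(-4\right) 9 = \left(-17\right)^{2} - 216 = 289 - 216 = 73$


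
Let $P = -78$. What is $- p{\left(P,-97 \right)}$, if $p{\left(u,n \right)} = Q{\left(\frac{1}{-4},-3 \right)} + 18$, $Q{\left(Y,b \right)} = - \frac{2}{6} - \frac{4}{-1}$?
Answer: $- \frac{65}{3} \approx -21.667$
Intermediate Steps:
$Q{\left(Y,b \right)} = \frac{11}{3}$ ($Q{\left(Y,b \right)} = \left(-2\right) \frac{1}{6} - -4 = - \frac{1}{3} + 4 = \frac{11}{3}$)
$p{\left(u,n \right)} = \frac{65}{3}$ ($p{\left(u,n \right)} = \frac{11}{3} + 18 = \frac{65}{3}$)
$- p{\left(P,-97 \right)} = \left(-1\right) \frac{65}{3} = - \frac{65}{3}$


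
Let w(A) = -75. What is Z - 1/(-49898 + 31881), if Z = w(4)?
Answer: -1351274/18017 ≈ -75.000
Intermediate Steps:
Z = -75
Z - 1/(-49898 + 31881) = -75 - 1/(-49898 + 31881) = -75 - 1/(-18017) = -75 - 1*(-1/18017) = -75 + 1/18017 = -1351274/18017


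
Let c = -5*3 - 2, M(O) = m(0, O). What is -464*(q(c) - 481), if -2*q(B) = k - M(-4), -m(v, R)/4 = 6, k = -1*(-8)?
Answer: 230608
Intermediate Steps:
k = 8
m(v, R) = -24 (m(v, R) = -4*6 = -24)
M(O) = -24
c = -17 (c = -15 - 2 = -17)
q(B) = -16 (q(B) = -(8 - 1*(-24))/2 = -(8 + 24)/2 = -1/2*32 = -16)
-464*(q(c) - 481) = -464*(-16 - 481) = -464*(-497) = 230608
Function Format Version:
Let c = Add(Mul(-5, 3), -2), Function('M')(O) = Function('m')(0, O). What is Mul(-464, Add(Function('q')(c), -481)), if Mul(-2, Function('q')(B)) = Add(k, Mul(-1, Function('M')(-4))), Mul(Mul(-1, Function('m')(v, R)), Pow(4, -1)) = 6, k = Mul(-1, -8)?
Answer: 230608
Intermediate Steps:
k = 8
Function('m')(v, R) = -24 (Function('m')(v, R) = Mul(-4, 6) = -24)
Function('M')(O) = -24
c = -17 (c = Add(-15, -2) = -17)
Function('q')(B) = -16 (Function('q')(B) = Mul(Rational(-1, 2), Add(8, Mul(-1, -24))) = Mul(Rational(-1, 2), Add(8, 24)) = Mul(Rational(-1, 2), 32) = -16)
Mul(-464, Add(Function('q')(c), -481)) = Mul(-464, Add(-16, -481)) = Mul(-464, -497) = 230608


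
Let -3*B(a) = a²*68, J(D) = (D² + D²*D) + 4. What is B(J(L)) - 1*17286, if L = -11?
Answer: -32984502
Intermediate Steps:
J(D) = 4 + D² + D³ (J(D) = (D² + D³) + 4 = 4 + D² + D³)
B(a) = -68*a²/3 (B(a) = -a²*68/3 = -68*a²/3)
B(J(L)) - 1*17286 = -68*(4 + (-11)² + (-11)³)²/3 - 1*17286 = -68*(4 + 121 - 1331)²/3 - 17286 = -68/3*(-1206)² - 17286 = -68/3*1454436 - 17286 = -32967216 - 17286 = -32984502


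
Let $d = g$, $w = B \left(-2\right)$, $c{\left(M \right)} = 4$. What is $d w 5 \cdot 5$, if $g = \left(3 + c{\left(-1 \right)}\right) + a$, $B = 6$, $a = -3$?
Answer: $-1200$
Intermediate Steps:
$g = 4$ ($g = \left(3 + 4\right) - 3 = 7 - 3 = 4$)
$w = -12$ ($w = 6 \left(-2\right) = -12$)
$d = 4$
$d w 5 \cdot 5 = 4 \left(\left(-12\right) 5\right) 5 = 4 \left(-60\right) 5 = \left(-240\right) 5 = -1200$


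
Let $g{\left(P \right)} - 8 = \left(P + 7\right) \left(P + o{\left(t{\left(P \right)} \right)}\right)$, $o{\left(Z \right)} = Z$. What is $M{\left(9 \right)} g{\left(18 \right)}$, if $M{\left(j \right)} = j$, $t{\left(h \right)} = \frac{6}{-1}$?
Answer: $2772$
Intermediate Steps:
$t{\left(h \right)} = -6$ ($t{\left(h \right)} = 6 \left(-1\right) = -6$)
$g{\left(P \right)} = 8 + \left(-6 + P\right) \left(7 + P\right)$ ($g{\left(P \right)} = 8 + \left(P + 7\right) \left(P - 6\right) = 8 + \left(7 + P\right) \left(-6 + P\right) = 8 + \left(-6 + P\right) \left(7 + P\right)$)
$M{\left(9 \right)} g{\left(18 \right)} = 9 \left(-34 + 18 + 18^{2}\right) = 9 \left(-34 + 18 + 324\right) = 9 \cdot 308 = 2772$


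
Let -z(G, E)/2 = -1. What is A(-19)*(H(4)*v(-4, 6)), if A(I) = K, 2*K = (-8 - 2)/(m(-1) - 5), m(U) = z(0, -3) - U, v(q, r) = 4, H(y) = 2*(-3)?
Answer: -60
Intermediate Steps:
z(G, E) = 2 (z(G, E) = -2*(-1) = 2)
H(y) = -6
m(U) = 2 - U
K = 5/2 (K = ((-8 - 2)/((2 - 1*(-1)) - 5))/2 = (-10/((2 + 1) - 5))/2 = (-10/(3 - 5))/2 = (-10/(-2))/2 = (-10*(-½))/2 = (½)*5 = 5/2 ≈ 2.5000)
A(I) = 5/2
A(-19)*(H(4)*v(-4, 6)) = 5*(-6*4)/2 = (5/2)*(-24) = -60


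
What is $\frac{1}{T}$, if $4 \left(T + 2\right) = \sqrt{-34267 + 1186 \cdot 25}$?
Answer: $- \frac{32}{4681} - \frac{36 i \sqrt{57}}{4681} \approx -0.0068361 - 0.058063 i$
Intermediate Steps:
$T = -2 + \frac{9 i \sqrt{57}}{4}$ ($T = -2 + \frac{\sqrt{-34267 + 1186 \cdot 25}}{4} = -2 + \frac{\sqrt{-34267 + 29650}}{4} = -2 + \frac{\sqrt{-4617}}{4} = -2 + \frac{9 i \sqrt{57}}{4} \approx -2.0 + 16.987 i$)
$\frac{1}{T} = \frac{1}{-2 + \frac{9 i \sqrt{57}}{4}}$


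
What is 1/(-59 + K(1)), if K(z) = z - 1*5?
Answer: -1/63 ≈ -0.015873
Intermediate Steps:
K(z) = -5 + z (K(z) = z - 5 = -5 + z)
1/(-59 + K(1)) = 1/(-59 + (-5 + 1)) = 1/(-59 - 4) = 1/(-63) = -1/63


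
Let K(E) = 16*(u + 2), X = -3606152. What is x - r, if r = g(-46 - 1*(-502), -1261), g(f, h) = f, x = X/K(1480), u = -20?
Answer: 434353/36 ≈ 12065.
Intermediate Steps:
K(E) = -288 (K(E) = 16*(-20 + 2) = 16*(-18) = -288)
x = 450769/36 (x = -3606152/(-288) = -3606152*(-1/288) = 450769/36 ≈ 12521.)
r = 456 (r = -46 - 1*(-502) = -46 + 502 = 456)
x - r = 450769/36 - 1*456 = 450769/36 - 456 = 434353/36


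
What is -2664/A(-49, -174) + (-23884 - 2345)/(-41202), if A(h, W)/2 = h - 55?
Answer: 171455/12753 ≈ 13.444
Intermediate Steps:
A(h, W) = -110 + 2*h (A(h, W) = 2*(h - 55) = 2*(-55 + h) = -110 + 2*h)
-2664/A(-49, -174) + (-23884 - 2345)/(-41202) = -2664/(-110 + 2*(-49)) + (-23884 - 2345)/(-41202) = -2664/(-110 - 98) - 26229*(-1/41202) = -2664/(-208) + 1249/1962 = -2664*(-1/208) + 1249/1962 = 333/26 + 1249/1962 = 171455/12753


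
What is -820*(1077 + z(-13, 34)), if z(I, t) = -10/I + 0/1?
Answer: -11489020/13 ≈ -8.8377e+5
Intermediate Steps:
z(I, t) = -10/I (z(I, t) = -10/I + 0*1 = -10/I + 0 = -10/I)
-820*(1077 + z(-13, 34)) = -820*(1077 - 10/(-13)) = -820*(1077 - 10*(-1/13)) = -820*(1077 + 10/13) = -820*14011/13 = -11489020/13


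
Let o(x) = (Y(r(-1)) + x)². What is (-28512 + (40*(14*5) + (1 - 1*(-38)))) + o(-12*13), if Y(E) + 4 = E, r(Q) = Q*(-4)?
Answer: -1337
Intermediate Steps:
r(Q) = -4*Q
Y(E) = -4 + E
o(x) = x² (o(x) = ((-4 - 4*(-1)) + x)² = ((-4 + 4) + x)² = (0 + x)² = x²)
(-28512 + (40*(14*5) + (1 - 1*(-38)))) + o(-12*13) = (-28512 + (40*(14*5) + (1 - 1*(-38)))) + (-12*13)² = (-28512 + (40*70 + (1 + 38))) + (-156)² = (-28512 + (2800 + 39)) + 24336 = (-28512 + 2839) + 24336 = -25673 + 24336 = -1337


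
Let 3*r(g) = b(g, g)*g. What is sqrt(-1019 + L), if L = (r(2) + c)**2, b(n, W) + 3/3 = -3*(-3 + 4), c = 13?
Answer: I*sqrt(8210)/3 ≈ 30.203*I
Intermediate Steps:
b(n, W) = -4 (b(n, W) = -1 - 3*(-3 + 4) = -1 - 3*1 = -1 - 3 = -4)
r(g) = -4*g/3 (r(g) = (-4*g)/3 = -4*g/3)
L = 961/9 (L = (-4/3*2 + 13)**2 = (-8/3 + 13)**2 = (31/3)**2 = 961/9 ≈ 106.78)
sqrt(-1019 + L) = sqrt(-1019 + 961/9) = sqrt(-8210/9) = I*sqrt(8210)/3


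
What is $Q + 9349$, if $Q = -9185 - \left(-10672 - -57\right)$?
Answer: $10779$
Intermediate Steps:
$Q = 1430$ ($Q = -9185 - \left(-10672 + 57\right) = -9185 - -10615 = -9185 + 10615 = 1430$)
$Q + 9349 = 1430 + 9349 = 10779$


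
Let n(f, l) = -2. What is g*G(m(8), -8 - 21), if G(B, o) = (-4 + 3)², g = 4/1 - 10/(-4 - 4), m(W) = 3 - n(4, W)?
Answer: 21/4 ≈ 5.2500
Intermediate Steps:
m(W) = 5 (m(W) = 3 - 1*(-2) = 3 + 2 = 5)
g = 21/4 (g = 4*1 - 10/(-8) = 4 - 10*(-⅛) = 4 + 5/4 = 21/4 ≈ 5.2500)
G(B, o) = 1 (G(B, o) = (-1)² = 1)
g*G(m(8), -8 - 21) = (21/4)*1 = 21/4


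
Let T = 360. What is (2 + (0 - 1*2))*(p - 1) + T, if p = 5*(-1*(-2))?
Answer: 360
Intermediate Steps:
p = 10 (p = 5*2 = 10)
(2 + (0 - 1*2))*(p - 1) + T = (2 + (0 - 1*2))*(10 - 1) + 360 = (2 + (0 - 2))*9 + 360 = (2 - 2)*9 + 360 = 0*9 + 360 = 0 + 360 = 360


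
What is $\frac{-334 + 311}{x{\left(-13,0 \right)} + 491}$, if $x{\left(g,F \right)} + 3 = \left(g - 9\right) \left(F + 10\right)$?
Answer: $- \frac{23}{268} \approx -0.085821$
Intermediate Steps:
$x{\left(g,F \right)} = -3 + \left(-9 + g\right) \left(10 + F\right)$ ($x{\left(g,F \right)} = -3 + \left(g - 9\right) \left(F + 10\right) = -3 + \left(-9 + g\right) \left(10 + F\right)$)
$\frac{-334 + 311}{x{\left(-13,0 \right)} + 491} = \frac{-334 + 311}{\left(-93 - 0 + 10 \left(-13\right) + 0 \left(-13\right)\right) + 491} = - \frac{23}{\left(-93 + 0 - 130 + 0\right) + 491} = - \frac{23}{-223 + 491} = - \frac{23}{268}$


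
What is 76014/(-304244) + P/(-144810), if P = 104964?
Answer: -3578521213/3671464470 ≈ -0.97468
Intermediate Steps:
76014/(-304244) + P/(-144810) = 76014/(-304244) + 104964/(-144810) = 76014*(-1/304244) + 104964*(-1/144810) = -38007/152122 - 17494/24135 = -3578521213/3671464470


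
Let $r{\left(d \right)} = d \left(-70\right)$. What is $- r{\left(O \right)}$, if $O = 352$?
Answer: $24640$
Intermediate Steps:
$r{\left(d \right)} = - 70 d$
$- r{\left(O \right)} = - \left(-70\right) 352 = \left(-1\right) \left(-24640\right) = 24640$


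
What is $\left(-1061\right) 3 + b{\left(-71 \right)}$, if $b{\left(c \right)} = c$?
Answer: $-3254$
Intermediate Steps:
$\left(-1061\right) 3 + b{\left(-71 \right)} = \left(-1061\right) 3 - 71 = -3183 - 71 = -3254$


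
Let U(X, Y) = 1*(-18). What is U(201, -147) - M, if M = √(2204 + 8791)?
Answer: -18 - √10995 ≈ -122.86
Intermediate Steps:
M = √10995 ≈ 104.86
U(X, Y) = -18
U(201, -147) - M = -18 - √10995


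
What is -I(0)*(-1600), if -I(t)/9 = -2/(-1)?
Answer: -28800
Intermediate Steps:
I(t) = -18 (I(t) = -(-18)/(-1) = -(-18)*(-1) = -9*2 = -18)
-I(0)*(-1600) = -1*(-18)*(-1600) = 18*(-1600) = -28800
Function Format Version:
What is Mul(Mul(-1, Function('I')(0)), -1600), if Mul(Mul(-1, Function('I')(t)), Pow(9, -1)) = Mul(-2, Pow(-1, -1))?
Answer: -28800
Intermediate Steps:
Function('I')(t) = -18 (Function('I')(t) = Mul(-9, Mul(-2, Pow(-1, -1))) = Mul(-9, Mul(-2, -1)) = Mul(-9, 2) = -18)
Mul(Mul(-1, Function('I')(0)), -1600) = Mul(Mul(-1, -18), -1600) = Mul(18, -1600) = -28800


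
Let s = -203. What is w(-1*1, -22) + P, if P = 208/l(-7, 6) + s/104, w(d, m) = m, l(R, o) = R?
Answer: -39069/728 ≈ -53.666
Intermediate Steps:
P = -23053/728 (P = 208/(-7) - 203/104 = 208*(-⅐) - 203*1/104 = -208/7 - 203/104 = -23053/728 ≈ -31.666)
w(-1*1, -22) + P = -22 - 23053/728 = -39069/728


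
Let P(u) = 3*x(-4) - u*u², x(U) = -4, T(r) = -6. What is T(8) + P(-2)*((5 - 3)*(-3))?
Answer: 18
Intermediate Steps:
P(u) = -12 - u³ (P(u) = 3*(-4) - u*u² = -12 - u³)
T(8) + P(-2)*((5 - 3)*(-3)) = -6 + (-12 - 1*(-2)³)*((5 - 3)*(-3)) = -6 + (-12 - 1*(-8))*(2*(-3)) = -6 + (-12 + 8)*(-6) = -6 - 4*(-6) = -6 + 24 = 18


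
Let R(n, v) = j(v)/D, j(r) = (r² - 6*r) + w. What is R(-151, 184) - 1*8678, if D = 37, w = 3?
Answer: -288331/37 ≈ -7792.7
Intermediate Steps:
j(r) = 3 + r² - 6*r (j(r) = (r² - 6*r) + 3 = 3 + r² - 6*r)
R(n, v) = 3/37 - 6*v/37 + v²/37 (R(n, v) = (3 + v² - 6*v)/37 = (3 + v² - 6*v)*(1/37) = 3/37 - 6*v/37 + v²/37)
R(-151, 184) - 1*8678 = (3/37 - 6/37*184 + (1/37)*184²) - 1*8678 = (3/37 - 1104/37 + (1/37)*33856) - 8678 = (3/37 - 1104/37 + 33856/37) - 8678 = 32755/37 - 8678 = -288331/37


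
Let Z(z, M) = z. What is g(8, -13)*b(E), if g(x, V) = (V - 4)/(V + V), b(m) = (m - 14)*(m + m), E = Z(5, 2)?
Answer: -765/13 ≈ -58.846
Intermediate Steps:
E = 5
b(m) = 2*m*(-14 + m) (b(m) = (-14 + m)*(2*m) = 2*m*(-14 + m))
g(x, V) = (-4 + V)/(2*V) (g(x, V) = (-4 + V)/((2*V)) = (-4 + V)*(1/(2*V)) = (-4 + V)/(2*V))
g(8, -13)*b(E) = ((½)*(-4 - 13)/(-13))*(2*5*(-14 + 5)) = ((½)*(-1/13)*(-17))*(2*5*(-9)) = (17/26)*(-90) = -765/13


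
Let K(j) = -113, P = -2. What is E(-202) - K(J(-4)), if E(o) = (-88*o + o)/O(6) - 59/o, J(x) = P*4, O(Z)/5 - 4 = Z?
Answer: 2347099/5050 ≈ 464.77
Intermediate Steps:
O(Z) = 20 + 5*Z
J(x) = -8 (J(x) = -2*4 = -8)
E(o) = -59/o - 87*o/50 (E(o) = (-88*o + o)/(20 + 5*6) - 59/o = (-87*o)/(20 + 30) - 59/o = -87*o/50 - 59/o = -59/o - 87*o/50)
E(-202) - K(J(-4)) = (-59/(-202) - 87/50*(-202)) - 1*(-113) = (-59*(-1/202) + 8787/25) + 113 = (59/202 + 8787/25) + 113 = 1776449/5050 + 113 = 2347099/5050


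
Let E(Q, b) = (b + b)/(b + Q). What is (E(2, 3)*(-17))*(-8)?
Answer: 816/5 ≈ 163.20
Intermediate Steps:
E(Q, b) = 2*b/(Q + b) (E(Q, b) = (2*b)/(Q + b) = 2*b/(Q + b))
(E(2, 3)*(-17))*(-8) = ((2*3/(2 + 3))*(-17))*(-8) = ((2*3/5)*(-17))*(-8) = ((2*3*(⅕))*(-17))*(-8) = ((6/5)*(-17))*(-8) = -102/5*(-8) = 816/5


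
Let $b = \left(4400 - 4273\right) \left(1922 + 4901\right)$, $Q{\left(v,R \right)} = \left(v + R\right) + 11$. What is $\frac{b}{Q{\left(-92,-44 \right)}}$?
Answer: $- \frac{866521}{125} \approx -6932.2$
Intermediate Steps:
$Q{\left(v,R \right)} = 11 + R + v$ ($Q{\left(v,R \right)} = \left(R + v\right) + 11 = 11 + R + v$)
$b = 866521$ ($b = 127 \cdot 6823 = 866521$)
$\frac{b}{Q{\left(-92,-44 \right)}} = \frac{866521}{11 - 44 - 92} = \frac{866521}{-125} = 866521 \left(- \frac{1}{125}\right) = - \frac{866521}{125}$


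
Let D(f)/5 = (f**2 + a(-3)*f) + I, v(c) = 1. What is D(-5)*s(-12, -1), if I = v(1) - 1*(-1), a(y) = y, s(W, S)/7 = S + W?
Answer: -19110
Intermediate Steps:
s(W, S) = 7*S + 7*W (s(W, S) = 7*(S + W) = 7*S + 7*W)
I = 2 (I = 1 - 1*(-1) = 1 + 1 = 2)
D(f) = 10 - 15*f + 5*f**2 (D(f) = 5*((f**2 - 3*f) + 2) = 5*(2 + f**2 - 3*f) = 10 - 15*f + 5*f**2)
D(-5)*s(-12, -1) = (10 - 15*(-5) + 5*(-5)**2)*(7*(-1) + 7*(-12)) = (10 + 75 + 5*25)*(-7 - 84) = (10 + 75 + 125)*(-91) = 210*(-91) = -19110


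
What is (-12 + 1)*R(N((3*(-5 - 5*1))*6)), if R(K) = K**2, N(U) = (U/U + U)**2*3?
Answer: -101635942419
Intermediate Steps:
N(U) = 3*(1 + U)**2 (N(U) = (1 + U)**2*3 = 3*(1 + U)**2)
(-12 + 1)*R(N((3*(-5 - 5*1))*6)) = (-12 + 1)*(3*(1 + (3*(-5 - 5*1))*6)**2)**2 = -11*9*(1 + (3*(-5 - 5))*6)**4 = -11*9*(1 + (3*(-10))*6)**4 = -11*9*(1 - 30*6)**4 = -11*9*(1 - 180)**4 = -11*(3*(-179)**2)**2 = -11*(3*32041)**2 = -11*96123**2 = -11*9239631129 = -101635942419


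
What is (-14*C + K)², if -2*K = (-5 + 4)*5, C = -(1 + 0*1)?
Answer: 1089/4 ≈ 272.25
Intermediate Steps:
C = -1 (C = -(1 + 0) = -1*1 = -1)
K = 5/2 (K = -(-5 + 4)*5/2 = -(-1)*5/2 = -½*(-5) = 5/2 ≈ 2.5000)
(-14*C + K)² = (-14*(-1) + 5/2)² = (14 + 5/2)² = (33/2)² = 1089/4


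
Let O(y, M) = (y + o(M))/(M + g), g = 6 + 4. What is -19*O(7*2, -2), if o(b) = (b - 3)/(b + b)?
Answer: -1159/32 ≈ -36.219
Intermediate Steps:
o(b) = (-3 + b)/(2*b) (o(b) = (-3 + b)/((2*b)) = (-3 + b)*(1/(2*b)) = (-3 + b)/(2*b))
g = 10
O(y, M) = (y + (-3 + M)/(2*M))/(10 + M) (O(y, M) = (y + (-3 + M)/(2*M))/(M + 10) = (y + (-3 + M)/(2*M))/(10 + M))
-19*O(7*2, -2) = -19*(-3 - 2 + 2*(-2)*(7*2))/(2*(-2)*(10 - 2)) = -19*(-1)*(-3 - 2 + 2*(-2)*14)/(2*2*8) = -19*(-1)*(-3 - 2 - 56)/(2*2*8) = -19*(-1)*(-61)/(2*2*8) = -19*61/32 = -1159/32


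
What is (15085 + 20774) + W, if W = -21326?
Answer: 14533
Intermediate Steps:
(15085 + 20774) + W = (15085 + 20774) - 21326 = 35859 - 21326 = 14533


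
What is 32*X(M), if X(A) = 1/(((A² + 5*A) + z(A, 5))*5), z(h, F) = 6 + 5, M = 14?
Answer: 32/1385 ≈ 0.023105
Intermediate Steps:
z(h, F) = 11
X(A) = 1/(55 + 5*A² + 25*A) (X(A) = 1/(((A² + 5*A) + 11)*5) = 1/((11 + A² + 5*A)*5) = 1/(55 + 5*A² + 25*A))
32*X(M) = 32*(1/(5*(11 + 14² + 5*14))) = 32*(1/(5*(11 + 196 + 70))) = 32*((⅕)/277) = 32*((⅕)*(1/277)) = 32*(1/1385) = 32/1385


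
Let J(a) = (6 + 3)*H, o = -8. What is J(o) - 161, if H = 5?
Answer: -116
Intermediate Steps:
J(a) = 45 (J(a) = (6 + 3)*5 = 9*5 = 45)
J(o) - 161 = 45 - 161 = -116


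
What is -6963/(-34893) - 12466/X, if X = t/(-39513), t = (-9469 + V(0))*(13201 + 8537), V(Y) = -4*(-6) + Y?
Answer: -875422274498/398003922285 ≈ -2.1995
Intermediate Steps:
V(Y) = 24 + Y
t = -205315410 (t = (-9469 + (24 + 0))*(13201 + 8537) = (-9469 + 24)*21738 = -9445*21738 = -205315410)
X = 68438470/13171 (X = -205315410/(-39513) = -205315410*(-1/39513) = 68438470/13171 ≈ 5196.1)
-6963/(-34893) - 12466/X = -6963/(-34893) - 12466/68438470/13171 = -6963*(-1/34893) - 12466*13171/68438470 = 2321/11631 - 82094843/34219235 = -875422274498/398003922285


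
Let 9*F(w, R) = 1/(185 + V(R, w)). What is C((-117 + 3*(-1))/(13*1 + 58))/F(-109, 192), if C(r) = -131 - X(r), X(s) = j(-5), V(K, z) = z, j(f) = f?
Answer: -86184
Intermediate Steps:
X(s) = -5
F(w, R) = 1/(9*(185 + w))
C(r) = -126 (C(r) = -131 - 1*(-5) = -131 + 5 = -126)
C((-117 + 3*(-1))/(13*1 + 58))/F(-109, 192) = -126/(1/(9*(185 - 109))) = -126/((⅑)/76) = -126/((⅑)*(1/76)) = -126/1/684 = -126*684 = -86184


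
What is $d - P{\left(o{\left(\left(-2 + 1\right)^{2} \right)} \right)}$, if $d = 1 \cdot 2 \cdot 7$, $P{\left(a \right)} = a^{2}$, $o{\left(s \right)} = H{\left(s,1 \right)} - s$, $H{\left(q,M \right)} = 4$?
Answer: $5$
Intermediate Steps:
$o{\left(s \right)} = 4 - s$
$d = 14$ ($d = 2 \cdot 7 = 14$)
$d - P{\left(o{\left(\left(-2 + 1\right)^{2} \right)} \right)} = 14 - \left(4 - \left(-2 + 1\right)^{2}\right)^{2} = 14 - \left(4 - \left(-1\right)^{2}\right)^{2} = 14 - \left(4 - 1\right)^{2} = 14 - 3^{2} = 14 - 9 = 5$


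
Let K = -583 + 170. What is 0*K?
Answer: 0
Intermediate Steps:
K = -413
0*K = 0*(-413) = 0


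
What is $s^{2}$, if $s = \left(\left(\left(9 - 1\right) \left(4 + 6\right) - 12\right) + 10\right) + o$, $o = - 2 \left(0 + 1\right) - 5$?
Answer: $5041$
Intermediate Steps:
$o = -7$ ($o = \left(-2\right) 1 - 5 = -2 - 5 = -7$)
$s = 71$ ($s = \left(\left(\left(9 - 1\right) \left(4 + 6\right) - 12\right) + 10\right) - 7 = \left(\left(8 \cdot 10 - 12\right) + 10\right) - 7 = \left(\left(80 - 12\right) + 10\right) - 7 = \left(68 + 10\right) - 7 = 78 - 7 = 71$)
$s^{2} = 71^{2} = 5041$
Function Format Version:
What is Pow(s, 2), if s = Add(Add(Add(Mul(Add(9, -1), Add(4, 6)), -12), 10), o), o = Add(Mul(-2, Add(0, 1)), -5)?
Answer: 5041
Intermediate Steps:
o = -7 (o = Add(Mul(-2, 1), -5) = Add(-2, -5) = -7)
s = 71 (s = Add(Add(Add(Mul(Add(9, -1), Add(4, 6)), -12), 10), -7) = Add(Add(Add(Mul(8, 10), -12), 10), -7) = Add(Add(Add(80, -12), 10), -7) = Add(Add(68, 10), -7) = Add(78, -7) = 71)
Pow(s, 2) = Pow(71, 2) = 5041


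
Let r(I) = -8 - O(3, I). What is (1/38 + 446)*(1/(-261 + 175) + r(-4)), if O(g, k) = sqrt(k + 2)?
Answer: -11677861/3268 - 16949*I*sqrt(2)/38 ≈ -3573.4 - 630.78*I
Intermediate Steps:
O(g, k) = sqrt(2 + k)
r(I) = -8 - sqrt(2 + I)
(1/38 + 446)*(1/(-261 + 175) + r(-4)) = (1/38 + 446)*(1/(-261 + 175) + (-8 - sqrt(2 - 4))) = (1/38 + 446)*(1/(-86) + (-8 - sqrt(-2))) = 16949*(-1/86 + (-8 - I*sqrt(2)))/38 = 16949*(-689/86 - I*sqrt(2))/38 = -11677861/3268 - 16949*I*sqrt(2)/38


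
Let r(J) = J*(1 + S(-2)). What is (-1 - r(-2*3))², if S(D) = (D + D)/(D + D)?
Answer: 121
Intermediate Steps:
S(D) = 1 (S(D) = (2*D)/((2*D)) = (2*D)*(1/(2*D)) = 1)
r(J) = 2*J (r(J) = J*(1 + 1) = J*2 = 2*J)
(-1 - r(-2*3))² = (-1 - 2*(-2*3))² = (-1 - 2*(-6))² = (-1 - 1*(-12))² = (-1 + 12)² = 11² = 121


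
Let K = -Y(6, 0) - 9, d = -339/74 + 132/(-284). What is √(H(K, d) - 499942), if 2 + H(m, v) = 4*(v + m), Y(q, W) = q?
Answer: I*√3450731393310/2627 ≈ 707.12*I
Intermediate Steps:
d = -26511/5254 (d = -339*1/74 + 132*(-1/284) = -339/74 - 33/71 = -26511/5254 ≈ -5.0459)
K = -15 (K = -1*6 - 9 = -6 - 9 = -15)
H(m, v) = -2 + 4*m + 4*v (H(m, v) = -2 + 4*(v + m) = -2 + 4*(m + v) = -2 + (4*m + 4*v) = -2 + 4*m + 4*v)
√(H(K, d) - 499942) = √((-2 + 4*(-15) + 4*(-26511/5254)) - 499942) = √((-2 - 60 - 53022/2627) - 499942) = √(-215896/2627 - 499942) = √(-1313563530/2627) = I*√3450731393310/2627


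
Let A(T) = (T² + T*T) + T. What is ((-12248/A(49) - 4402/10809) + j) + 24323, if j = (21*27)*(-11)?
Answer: 105352875860/5826051 ≈ 18083.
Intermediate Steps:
A(T) = T + 2*T² (A(T) = (T² + T²) + T = 2*T² + T = T + 2*T²)
j = -6237 (j = 567*(-11) = -6237)
((-12248/A(49) - 4402/10809) + j) + 24323 = ((-12248*1/(49*(1 + 2*49)) - 4402/10809) - 6237) + 24323 = ((-12248*1/(49*(1 + 98)) - 4402*1/10809) - 6237) + 24323 = ((-12248/(49*99) - 4402/10809) - 6237) + 24323 = ((-12248/4851 - 4402/10809) - 6237) + 24323 = (-17082526/5826051 - 6237) + 24323 = -36354162613/5826051 + 24323 = 105352875860/5826051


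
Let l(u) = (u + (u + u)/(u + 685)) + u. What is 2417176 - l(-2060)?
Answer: 665855576/275 ≈ 2.4213e+6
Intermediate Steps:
l(u) = 2*u + 2*u/(685 + u) (l(u) = (u + (2*u)/(685 + u)) + u = (u + 2*u/(685 + u)) + u = 2*u + 2*u/(685 + u))
2417176 - l(-2060) = 2417176 - 2*(-2060)*(686 - 2060)/(685 - 2060) = 2417176 - 2*(-2060)*(-1374)/(-1375) = 2417176 - 2*(-2060)*(-1)*(-1374)/1375 = 2417176 - 1*(-1132176/275) = 2417176 + 1132176/275 = 665855576/275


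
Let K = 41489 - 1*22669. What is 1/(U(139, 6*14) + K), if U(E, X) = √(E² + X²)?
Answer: 18820/354166023 - √26377/354166023 ≈ 5.2680e-5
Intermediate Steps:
K = 18820 (K = 41489 - 22669 = 18820)
1/(U(139, 6*14) + K) = 1/(√(139² + (6*14)²) + 18820) = 1/(√(19321 + 84²) + 18820) = 1/(√(19321 + 7056) + 18820) = 1/(√26377 + 18820) = 1/(18820 + √26377)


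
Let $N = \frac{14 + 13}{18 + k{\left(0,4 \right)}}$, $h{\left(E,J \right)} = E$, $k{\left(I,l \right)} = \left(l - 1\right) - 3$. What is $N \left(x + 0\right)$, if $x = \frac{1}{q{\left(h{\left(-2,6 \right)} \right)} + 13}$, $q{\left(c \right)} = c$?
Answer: $\frac{3}{22} \approx 0.13636$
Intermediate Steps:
$k{\left(I,l \right)} = -4 + l$ ($k{\left(I,l \right)} = \left(-1 + l\right) - 3 = -4 + l$)
$N = \frac{3}{2}$ ($N = \frac{14 + 13}{18 + \left(-4 + 4\right)} = \frac{27}{18 + 0} = \frac{27}{18} = 27 \cdot \frac{1}{18} = \frac{3}{2} \approx 1.5$)
$x = \frac{1}{11}$ ($x = \frac{1}{-2 + 13} = \frac{1}{11} \approx 0.090909$)
$N \left(x + 0\right) = \frac{3 \left(\frac{1}{11} + 0\right)}{2} = \frac{3}{2} \cdot \frac{1}{11} = \frac{3}{22}$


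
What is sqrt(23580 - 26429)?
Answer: I*sqrt(2849) ≈ 53.376*I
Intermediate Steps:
sqrt(23580 - 26429) = sqrt(-2849) = I*sqrt(2849)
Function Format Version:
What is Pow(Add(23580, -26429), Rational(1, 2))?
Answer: Mul(I, Pow(2849, Rational(1, 2))) ≈ Mul(53.376, I)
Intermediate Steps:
Pow(Add(23580, -26429), Rational(1, 2)) = Pow(-2849, Rational(1, 2)) = Mul(I, Pow(2849, Rational(1, 2)))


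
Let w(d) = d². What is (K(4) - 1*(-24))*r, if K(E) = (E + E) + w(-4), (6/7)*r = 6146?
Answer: 344176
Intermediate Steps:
r = 21511/3 (r = (7/6)*6146 = 21511/3 ≈ 7170.3)
K(E) = 16 + 2*E (K(E) = (E + E) + (-4)² = 2*E + 16 = 16 + 2*E)
(K(4) - 1*(-24))*r = ((16 + 2*4) - 1*(-24))*(21511/3) = ((16 + 8) + 24)*(21511/3) = (24 + 24)*(21511/3) = 48*(21511/3) = 344176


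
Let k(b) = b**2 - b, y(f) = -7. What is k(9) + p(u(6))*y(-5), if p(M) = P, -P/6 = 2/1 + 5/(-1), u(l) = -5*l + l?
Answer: -54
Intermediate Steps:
u(l) = -4*l
P = 18 (P = -6*(2/1 + 5/(-1)) = -6*(2*1 + 5*(-1)) = -6*(2 - 5) = -6*(-3) = 18)
p(M) = 18
k(9) + p(u(6))*y(-5) = 9*(-1 + 9) + 18*(-7) = 9*8 - 126 = 72 - 126 = -54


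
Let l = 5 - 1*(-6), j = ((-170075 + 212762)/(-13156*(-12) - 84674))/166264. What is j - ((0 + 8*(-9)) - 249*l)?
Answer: 34210410519279/12170192272 ≈ 2811.0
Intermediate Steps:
j = 42687/12170192272 (j = (42687/(157872 - 84674))*(1/166264) = (42687/73198)*(1/166264) = 42687/12170192272 ≈ 3.5075e-6)
l = 11 (l = 5 + 6 = 11)
j - ((0 + 8*(-9)) - 249*l) = 42687/12170192272 - ((0 + 8*(-9)) - 249*11) = 42687/12170192272 - ((0 - 72) - 2739) = 42687/12170192272 - (-72 - 2739) = 42687/12170192272 - 1*(-2811) = 42687/12170192272 + 2811 = 34210410519279/12170192272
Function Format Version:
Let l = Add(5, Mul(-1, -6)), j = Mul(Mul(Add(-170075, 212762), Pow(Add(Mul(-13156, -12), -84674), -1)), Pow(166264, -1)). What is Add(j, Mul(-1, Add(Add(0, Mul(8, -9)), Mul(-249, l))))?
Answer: Rational(34210410519279, 12170192272) ≈ 2811.0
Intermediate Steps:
j = Rational(42687, 12170192272) (j = Mul(Mul(42687, Pow(Add(157872, -84674), -1)), Rational(1, 166264)) = Mul(Mul(42687, Pow(73198, -1)), Rational(1, 166264)) = Mul(Mul(42687, Rational(1, 73198)), Rational(1, 166264)) = Mul(Rational(42687, 73198), Rational(1, 166264)) = Rational(42687, 12170192272) ≈ 3.5075e-6)
l = 11 (l = Add(5, 6) = 11)
Add(j, Mul(-1, Add(Add(0, Mul(8, -9)), Mul(-249, l)))) = Add(Rational(42687, 12170192272), Mul(-1, Add(Add(0, Mul(8, -9)), Mul(-249, 11)))) = Add(Rational(42687, 12170192272), Mul(-1, Add(Add(0, -72), -2739))) = Add(Rational(42687, 12170192272), Mul(-1, Add(-72, -2739))) = Add(Rational(42687, 12170192272), Mul(-1, -2811)) = Add(Rational(42687, 12170192272), 2811) = Rational(34210410519279, 12170192272)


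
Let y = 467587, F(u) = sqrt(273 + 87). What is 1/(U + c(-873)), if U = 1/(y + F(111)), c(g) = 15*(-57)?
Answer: -46733787355277/39957388088815114 + 3*sqrt(10)/79914776177630228 ≈ -0.0011696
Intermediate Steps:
F(u) = 6*sqrt(10) (F(u) = sqrt(360) = 6*sqrt(10))
c(g) = -855
U = 1/(467587 + 6*sqrt(10)) ≈ 2.1386e-6
1/(U + c(-873)) = 1/((467587/218637602209 - 6*sqrt(10)/218637602209) - 855) = 1/(-186935149421108/218637602209 - 6*sqrt(10)/218637602209)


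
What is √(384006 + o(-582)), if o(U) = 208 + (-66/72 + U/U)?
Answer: √13831707/6 ≈ 619.85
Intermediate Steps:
o(U) = 2497/12 (o(U) = 208 + (-66*1/72 + 1) = 208 + (-11/12 + 1) = 208 + 1/12 = 2497/12)
√(384006 + o(-582)) = √(384006 + 2497/12) = √(4610569/12) = √13831707/6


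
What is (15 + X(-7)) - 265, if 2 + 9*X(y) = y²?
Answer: -2203/9 ≈ -244.78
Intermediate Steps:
X(y) = -2/9 + y²/9
(15 + X(-7)) - 265 = (15 + (-2/9 + (⅑)*(-7)²)) - 265 = (15 + (-2/9 + (⅑)*49)) - 265 = (15 + (-2/9 + 49/9)) - 265 = (15 + 47/9) - 265 = 182/9 - 265 = -2203/9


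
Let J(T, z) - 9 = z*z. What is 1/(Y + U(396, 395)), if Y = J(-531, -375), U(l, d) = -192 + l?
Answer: 1/140838 ≈ 7.1004e-6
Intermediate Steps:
J(T, z) = 9 + z² (J(T, z) = 9 + z*z = 9 + z²)
Y = 140634 (Y = 9 + (-375)² = 9 + 140625 = 140634)
1/(Y + U(396, 395)) = 1/(140634 + (-192 + 396)) = 1/(140634 + 204) = 1/140838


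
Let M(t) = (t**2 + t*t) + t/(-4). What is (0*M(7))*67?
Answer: 0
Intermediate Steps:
M(t) = 2*t**2 - t/4 (M(t) = (t**2 + t**2) + t*(-1/4) = 2*t**2 - t/4)
(0*M(7))*67 = (0*((1/4)*7*(-1 + 8*7)))*67 = (0*((1/4)*7*(-1 + 56)))*67 = (0*((1/4)*7*55))*67 = (0*(385/4))*67 = 0*67 = 0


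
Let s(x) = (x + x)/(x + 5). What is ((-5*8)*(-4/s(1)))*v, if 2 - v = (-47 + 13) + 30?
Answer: 2880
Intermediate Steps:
s(x) = 2*x/(5 + x) (s(x) = (2*x)/(5 + x) = 2*x/(5 + x))
v = 6 (v = 2 - ((-47 + 13) + 30) = 2 - (-34 + 30) = 2 - 1*(-4) = 2 + 4 = 6)
((-5*8)*(-4/s(1)))*v = ((-5*8)*(-4/(2*1/(5 + 1))))*6 = -(-40)*4/((2*1/6))*6 = -(-40)*4/((2*1*(1/6)))*6 = -(-40)*4/(1/3)*6 = -(-40)*4*3*6 = -(-40)*12*6 = -40*(-12)*6 = 480*6 = 2880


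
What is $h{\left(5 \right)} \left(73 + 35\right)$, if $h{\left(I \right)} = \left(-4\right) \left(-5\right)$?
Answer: $2160$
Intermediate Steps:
$h{\left(I \right)} = 20$
$h{\left(5 \right)} \left(73 + 35\right) = 20 \left(73 + 35\right) = 20 \cdot 108 = 2160$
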